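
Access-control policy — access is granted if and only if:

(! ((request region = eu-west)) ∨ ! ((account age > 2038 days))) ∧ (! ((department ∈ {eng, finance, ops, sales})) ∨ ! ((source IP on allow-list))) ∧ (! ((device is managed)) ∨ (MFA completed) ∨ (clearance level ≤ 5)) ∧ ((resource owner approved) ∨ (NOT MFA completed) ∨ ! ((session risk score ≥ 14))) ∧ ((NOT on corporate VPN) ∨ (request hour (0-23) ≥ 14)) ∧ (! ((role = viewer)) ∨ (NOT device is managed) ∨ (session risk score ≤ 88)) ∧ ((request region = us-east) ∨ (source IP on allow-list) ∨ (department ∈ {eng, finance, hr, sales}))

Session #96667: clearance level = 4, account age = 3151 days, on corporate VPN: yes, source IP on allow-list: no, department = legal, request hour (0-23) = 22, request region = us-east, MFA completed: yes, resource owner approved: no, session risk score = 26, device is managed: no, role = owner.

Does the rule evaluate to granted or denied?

Denied

Atomic conditions:
  request region = eu-west: us-east == eu-west is false
  account age > 2038 days: 3151 > 2038 is true
  department ∈ {eng, finance, ops, sales}: legal is not in the set → false
  source IP on allow-list: no → false
  device is managed: no → false
  MFA completed: yes → true
  clearance level ≤ 5: 4 ≤ 5 is true
  resource owner approved: no → false
  NOT MFA completed: yes → false
  session risk score ≥ 14: 26 ≥ 14 is true
  NOT on corporate VPN: yes → false
  request hour (0-23) ≥ 14: 22 ≥ 14 is true
  role = viewer: owner == viewer is false
  NOT device is managed: no → true
  session risk score ≤ 88: 26 ≤ 88 is true
  request region = us-east: us-east == us-east is true
  department ∈ {eng, finance, hr, sales}: legal is not in the set → false
Combine:
[1.1] NOT false = true
[1.2] NOT true = false
[1] true OR false = true
[2.1] NOT false = true
[2.2] NOT false = true
[2] true OR true = true
[3.1] NOT false = true
[3] true OR true OR true = true
[4.3] NOT true = false
[4] false OR false OR false = false
[5] false OR true = true
[6.1] NOT false = true
[6] true OR true OR true = true
[7] true OR false OR false = true
[root] true AND true AND true AND false AND true AND true AND true = false
Overall: false → denied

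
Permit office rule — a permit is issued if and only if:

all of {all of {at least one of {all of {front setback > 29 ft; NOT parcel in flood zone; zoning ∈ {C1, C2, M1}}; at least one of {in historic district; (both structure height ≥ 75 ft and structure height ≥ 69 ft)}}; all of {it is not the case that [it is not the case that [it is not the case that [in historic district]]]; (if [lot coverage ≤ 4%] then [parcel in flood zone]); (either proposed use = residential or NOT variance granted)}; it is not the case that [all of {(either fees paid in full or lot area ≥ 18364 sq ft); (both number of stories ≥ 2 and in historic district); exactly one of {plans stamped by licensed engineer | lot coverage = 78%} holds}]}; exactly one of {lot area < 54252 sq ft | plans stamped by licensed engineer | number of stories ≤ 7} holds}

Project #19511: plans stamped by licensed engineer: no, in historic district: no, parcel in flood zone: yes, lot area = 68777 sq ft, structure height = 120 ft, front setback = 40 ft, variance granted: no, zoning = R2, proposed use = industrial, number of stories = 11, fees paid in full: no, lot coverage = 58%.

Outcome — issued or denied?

Atomic conditions:
  front setback > 29 ft: 40 > 29 is true
  NOT parcel in flood zone: yes → false
  zoning ∈ {C1, C2, M1}: R2 is not in the set → false
  in historic district: no → false
  structure height ≥ 75 ft: 120 ≥ 75 is true
  structure height ≥ 69 ft: 120 ≥ 69 is true
  lot coverage ≤ 4%: 58 ≤ 4 is false
  parcel in flood zone: yes → true
  proposed use = residential: industrial == residential is false
  NOT variance granted: no → true
  fees paid in full: no → false
  lot area ≥ 18364 sq ft: 68777 ≥ 18364 is true
  number of stories ≥ 2: 11 ≥ 2 is true
  plans stamped by licensed engineer: no → false
  lot coverage = 78%: 58 == 78 is false
  lot area < 54252 sq ft: 68777 < 54252 is false
  number of stories ≤ 7: 11 ≤ 7 is false
Combine:
[1.1.1] true AND false AND false = false
[1.1.2.2] true AND true = true
[1.1.2] false OR true = true
[1.1] false OR true = true
[1.2.1.1.1] NOT false = true
[1.2.1.1] NOT true = false
[1.2.1] NOT false = true
[1.2.2] false → true (antecedent false ⇒ implication holds) = true
[1.2.3] false OR true = true
[1.2] true AND true AND true = true
[1.3.1.1] false OR true = true
[1.3.1.2] true AND false = false
[1.3.1.3] exactly-one(false, false) = false
[1.3.1] true AND false AND false = false
[1.3] NOT false = true
[1] true AND true AND true = true
[2] exactly-one(false, false, false) = false
[root] true AND false = false
Overall: false → denied

Denied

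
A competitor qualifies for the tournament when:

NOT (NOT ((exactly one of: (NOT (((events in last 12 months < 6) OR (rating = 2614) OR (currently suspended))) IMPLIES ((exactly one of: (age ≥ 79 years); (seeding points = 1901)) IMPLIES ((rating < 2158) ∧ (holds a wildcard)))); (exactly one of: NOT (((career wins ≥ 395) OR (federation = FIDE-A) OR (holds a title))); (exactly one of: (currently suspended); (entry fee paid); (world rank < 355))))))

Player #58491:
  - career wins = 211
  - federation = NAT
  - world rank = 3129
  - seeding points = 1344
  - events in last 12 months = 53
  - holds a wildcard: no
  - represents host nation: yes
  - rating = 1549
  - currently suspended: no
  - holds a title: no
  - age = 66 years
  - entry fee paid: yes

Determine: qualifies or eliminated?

Qualifies

Atomic conditions:
  events in last 12 months < 6: 53 < 6 is false
  rating = 2614: 1549 == 2614 is false
  currently suspended: no → false
  age ≥ 79 years: 66 ≥ 79 is false
  seeding points = 1901: 1344 == 1901 is false
  rating < 2158: 1549 < 2158 is true
  holds a wildcard: no → false
  career wins ≥ 395: 211 ≥ 395 is false
  federation = FIDE-A: NAT == FIDE-A is false
  holds a title: no → false
  entry fee paid: yes → true
  world rank < 355: 3129 < 355 is false
Combine:
[1.1.1.1.1] false OR false OR false = false
[1.1.1.1] NOT false = true
[1.1.1.2.1] exactly-one(false, false) = false
[1.1.1.2.2] true AND false = false
[1.1.1.2] false → false (antecedent false ⇒ implication holds) = true
[1.1.1] true → true = true
[1.1.2.1.1] false OR false OR false = false
[1.1.2.1] NOT false = true
[1.1.2.2] exactly-one(false, true, false) = true
[1.1.2] exactly-one(true, true) = false
[1.1] exactly-one(true, false) = true
[1] NOT true = false
[root] NOT false = true
Overall: true → qualifies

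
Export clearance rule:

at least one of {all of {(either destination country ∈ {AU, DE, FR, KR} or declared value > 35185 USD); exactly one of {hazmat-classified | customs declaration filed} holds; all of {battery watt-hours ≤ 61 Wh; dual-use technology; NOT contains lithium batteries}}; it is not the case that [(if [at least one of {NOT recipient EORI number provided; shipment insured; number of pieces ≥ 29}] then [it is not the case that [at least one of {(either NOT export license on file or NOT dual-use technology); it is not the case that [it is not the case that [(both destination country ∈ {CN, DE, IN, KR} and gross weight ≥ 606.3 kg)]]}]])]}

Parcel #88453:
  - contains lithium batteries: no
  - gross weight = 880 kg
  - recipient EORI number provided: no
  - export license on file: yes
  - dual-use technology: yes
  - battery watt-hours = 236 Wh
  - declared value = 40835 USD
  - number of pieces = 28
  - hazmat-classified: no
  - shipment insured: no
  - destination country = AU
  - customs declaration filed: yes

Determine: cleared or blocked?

Blocked

Atomic conditions:
  destination country ∈ {AU, DE, FR, KR}: AU is in the set → true
  declared value > 35185 USD: 40835 > 35185 is true
  hazmat-classified: no → false
  customs declaration filed: yes → true
  battery watt-hours ≤ 61 Wh: 236 ≤ 61 is false
  dual-use technology: yes → true
  NOT contains lithium batteries: no → true
  NOT recipient EORI number provided: no → true
  shipment insured: no → false
  number of pieces ≥ 29: 28 ≥ 29 is false
  NOT export license on file: yes → false
  NOT dual-use technology: yes → false
  destination country ∈ {CN, DE, IN, KR}: AU is not in the set → false
  gross weight ≥ 606.3 kg: 880 ≥ 606.3 is true
Combine:
[1.1] true OR true = true
[1.2] exactly-one(false, true) = true
[1.3] false AND true AND true = false
[1] true AND true AND false = false
[2.1.1] true OR false OR false = true
[2.1.2.1.1] false OR false = false
[2.1.2.1.2.1.1] false AND true = false
[2.1.2.1.2.1] NOT false = true
[2.1.2.1.2] NOT true = false
[2.1.2.1] false OR false = false
[2.1.2] NOT false = true
[2.1] true → true = true
[2] NOT true = false
[root] false OR false = false
Overall: false → blocked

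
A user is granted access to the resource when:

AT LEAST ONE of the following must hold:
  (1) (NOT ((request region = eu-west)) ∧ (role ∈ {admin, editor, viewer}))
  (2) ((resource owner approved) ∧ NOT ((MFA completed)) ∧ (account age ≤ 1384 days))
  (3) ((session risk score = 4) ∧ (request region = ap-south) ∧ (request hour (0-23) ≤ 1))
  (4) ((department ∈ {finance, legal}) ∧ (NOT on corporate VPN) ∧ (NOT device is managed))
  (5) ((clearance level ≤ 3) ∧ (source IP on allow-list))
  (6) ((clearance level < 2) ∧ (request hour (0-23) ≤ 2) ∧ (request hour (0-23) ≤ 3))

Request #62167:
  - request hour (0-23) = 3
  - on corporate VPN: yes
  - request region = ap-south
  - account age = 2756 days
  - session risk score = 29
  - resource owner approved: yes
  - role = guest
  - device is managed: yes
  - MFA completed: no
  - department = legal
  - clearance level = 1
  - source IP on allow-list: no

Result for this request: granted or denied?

Denied

Atomic conditions:
  request region = eu-west: ap-south == eu-west is false
  role ∈ {admin, editor, viewer}: guest is not in the set → false
  resource owner approved: yes → true
  MFA completed: no → false
  account age ≤ 1384 days: 2756 ≤ 1384 is false
  session risk score = 4: 29 == 4 is false
  request region = ap-south: ap-south == ap-south is true
  request hour (0-23) ≤ 1: 3 ≤ 1 is false
  department ∈ {finance, legal}: legal is in the set → true
  NOT on corporate VPN: yes → false
  NOT device is managed: yes → false
  clearance level ≤ 3: 1 ≤ 3 is true
  source IP on allow-list: no → false
  clearance level < 2: 1 < 2 is true
  request hour (0-23) ≤ 2: 3 ≤ 2 is false
  request hour (0-23) ≤ 3: 3 ≤ 3 is true
Combine:
[1.1] NOT false = true
[1] true AND false = false
[2.2] NOT false = true
[2] true AND true AND false = false
[3] false AND true AND false = false
[4] true AND false AND false = false
[5] true AND false = false
[6] true AND false AND true = false
[root] false OR false OR false OR false OR false OR false = false
Overall: false → denied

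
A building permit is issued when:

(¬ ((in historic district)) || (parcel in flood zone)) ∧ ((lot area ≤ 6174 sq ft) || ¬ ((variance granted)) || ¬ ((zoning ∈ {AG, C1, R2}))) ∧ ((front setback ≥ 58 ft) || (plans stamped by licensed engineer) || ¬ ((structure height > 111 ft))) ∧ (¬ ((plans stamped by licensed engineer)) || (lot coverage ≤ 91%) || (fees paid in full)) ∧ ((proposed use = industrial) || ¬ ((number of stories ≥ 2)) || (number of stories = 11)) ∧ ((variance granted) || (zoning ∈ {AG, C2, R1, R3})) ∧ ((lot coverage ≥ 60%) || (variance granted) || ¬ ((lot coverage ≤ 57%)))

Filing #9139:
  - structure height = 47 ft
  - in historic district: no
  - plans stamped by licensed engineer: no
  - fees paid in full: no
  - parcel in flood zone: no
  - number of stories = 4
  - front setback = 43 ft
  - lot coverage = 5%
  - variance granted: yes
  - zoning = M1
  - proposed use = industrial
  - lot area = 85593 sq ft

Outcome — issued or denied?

Atomic conditions:
  in historic district: no → false
  parcel in flood zone: no → false
  lot area ≤ 6174 sq ft: 85593 ≤ 6174 is false
  variance granted: yes → true
  zoning ∈ {AG, C1, R2}: M1 is not in the set → false
  front setback ≥ 58 ft: 43 ≥ 58 is false
  plans stamped by licensed engineer: no → false
  structure height > 111 ft: 47 > 111 is false
  lot coverage ≤ 91%: 5 ≤ 91 is true
  fees paid in full: no → false
  proposed use = industrial: industrial == industrial is true
  number of stories ≥ 2: 4 ≥ 2 is true
  number of stories = 11: 4 == 11 is false
  zoning ∈ {AG, C2, R1, R3}: M1 is not in the set → false
  lot coverage ≥ 60%: 5 ≥ 60 is false
  lot coverage ≤ 57%: 5 ≤ 57 is true
Combine:
[1.1] NOT false = true
[1] true OR false = true
[2.2] NOT true = false
[2.3] NOT false = true
[2] false OR false OR true = true
[3.3] NOT false = true
[3] false OR false OR true = true
[4.1] NOT false = true
[4] true OR true OR false = true
[5.2] NOT true = false
[5] true OR false OR false = true
[6] true OR false = true
[7.3] NOT true = false
[7] false OR true OR false = true
[root] true AND true AND true AND true AND true AND true AND true = true
Overall: true → issued

Issued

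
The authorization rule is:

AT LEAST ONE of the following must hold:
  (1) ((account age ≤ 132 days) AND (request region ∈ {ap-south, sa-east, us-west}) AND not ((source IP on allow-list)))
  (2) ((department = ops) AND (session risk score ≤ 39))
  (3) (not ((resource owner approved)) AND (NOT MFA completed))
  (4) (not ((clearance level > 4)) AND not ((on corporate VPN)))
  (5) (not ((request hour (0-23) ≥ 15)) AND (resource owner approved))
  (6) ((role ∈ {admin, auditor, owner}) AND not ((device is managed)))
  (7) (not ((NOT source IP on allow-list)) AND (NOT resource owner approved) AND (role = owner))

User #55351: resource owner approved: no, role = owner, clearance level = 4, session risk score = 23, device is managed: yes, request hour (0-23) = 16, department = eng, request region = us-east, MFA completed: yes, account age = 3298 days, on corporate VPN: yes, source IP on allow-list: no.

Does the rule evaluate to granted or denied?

Denied

Atomic conditions:
  account age ≤ 132 days: 3298 ≤ 132 is false
  request region ∈ {ap-south, sa-east, us-west}: us-east is not in the set → false
  source IP on allow-list: no → false
  department = ops: eng == ops is false
  session risk score ≤ 39: 23 ≤ 39 is true
  resource owner approved: no → false
  NOT MFA completed: yes → false
  clearance level > 4: 4 > 4 is false
  on corporate VPN: yes → true
  request hour (0-23) ≥ 15: 16 ≥ 15 is true
  role ∈ {admin, auditor, owner}: owner is in the set → true
  device is managed: yes → true
  NOT source IP on allow-list: no → true
  NOT resource owner approved: no → true
  role = owner: owner == owner is true
Combine:
[1.3] NOT false = true
[1] false AND false AND true = false
[2] false AND true = false
[3.1] NOT false = true
[3] true AND false = false
[4.1] NOT false = true
[4.2] NOT true = false
[4] true AND false = false
[5.1] NOT true = false
[5] false AND false = false
[6.2] NOT true = false
[6] true AND false = false
[7.1] NOT true = false
[7] false AND true AND true = false
[root] false OR false OR false OR false OR false OR false OR false = false
Overall: false → denied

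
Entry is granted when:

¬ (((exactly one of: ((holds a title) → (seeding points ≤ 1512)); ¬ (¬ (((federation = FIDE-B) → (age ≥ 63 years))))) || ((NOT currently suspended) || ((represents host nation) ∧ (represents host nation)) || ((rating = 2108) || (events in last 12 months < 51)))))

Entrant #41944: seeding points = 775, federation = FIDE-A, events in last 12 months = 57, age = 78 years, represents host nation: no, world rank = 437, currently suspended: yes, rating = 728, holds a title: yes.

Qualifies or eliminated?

Qualifies

Atomic conditions:
  holds a title: yes → true
  seeding points ≤ 1512: 775 ≤ 1512 is true
  federation = FIDE-B: FIDE-A == FIDE-B is false
  age ≥ 63 years: 78 ≥ 63 is true
  NOT currently suspended: yes → false
  represents host nation: no → false
  rating = 2108: 728 == 2108 is false
  events in last 12 months < 51: 57 < 51 is false
Combine:
[1.1.1] true → true = true
[1.1.2.1.1] false → true (antecedent false ⇒ implication holds) = true
[1.1.2.1] NOT true = false
[1.1.2] NOT false = true
[1.1] exactly-one(true, true) = false
[1.2.2] false AND false = false
[1.2.3] false OR false = false
[1.2] false OR false OR false = false
[1] false OR false = false
[root] NOT false = true
Overall: true → qualifies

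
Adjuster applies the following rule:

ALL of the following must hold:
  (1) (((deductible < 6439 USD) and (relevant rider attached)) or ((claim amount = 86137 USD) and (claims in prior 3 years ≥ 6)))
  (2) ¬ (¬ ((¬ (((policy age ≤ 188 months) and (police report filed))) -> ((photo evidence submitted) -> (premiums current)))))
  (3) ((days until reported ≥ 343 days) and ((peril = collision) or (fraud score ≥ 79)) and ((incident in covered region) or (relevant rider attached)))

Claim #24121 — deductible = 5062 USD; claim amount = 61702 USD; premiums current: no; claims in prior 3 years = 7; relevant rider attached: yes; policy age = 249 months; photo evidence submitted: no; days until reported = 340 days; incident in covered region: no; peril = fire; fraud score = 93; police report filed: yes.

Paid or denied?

Atomic conditions:
  deductible < 6439 USD: 5062 < 6439 is true
  relevant rider attached: yes → true
  claim amount = 86137 USD: 61702 == 86137 is false
  claims in prior 3 years ≥ 6: 7 ≥ 6 is true
  policy age ≤ 188 months: 249 ≤ 188 is false
  police report filed: yes → true
  photo evidence submitted: no → false
  premiums current: no → false
  days until reported ≥ 343 days: 340 ≥ 343 is false
  peril = collision: fire == collision is false
  fraud score ≥ 79: 93 ≥ 79 is true
  incident in covered region: no → false
Combine:
[1.1] true AND true = true
[1.2] false AND true = false
[1] true OR false = true
[2.1.1.1.1] false AND true = false
[2.1.1.1] NOT false = true
[2.1.1.2] false → false (antecedent false ⇒ implication holds) = true
[2.1.1] true → true = true
[2.1] NOT true = false
[2] NOT false = true
[3.2] false OR true = true
[3.3] false OR true = true
[3] false AND true AND true = false
[root] true AND true AND false = false
Overall: false → denied

Denied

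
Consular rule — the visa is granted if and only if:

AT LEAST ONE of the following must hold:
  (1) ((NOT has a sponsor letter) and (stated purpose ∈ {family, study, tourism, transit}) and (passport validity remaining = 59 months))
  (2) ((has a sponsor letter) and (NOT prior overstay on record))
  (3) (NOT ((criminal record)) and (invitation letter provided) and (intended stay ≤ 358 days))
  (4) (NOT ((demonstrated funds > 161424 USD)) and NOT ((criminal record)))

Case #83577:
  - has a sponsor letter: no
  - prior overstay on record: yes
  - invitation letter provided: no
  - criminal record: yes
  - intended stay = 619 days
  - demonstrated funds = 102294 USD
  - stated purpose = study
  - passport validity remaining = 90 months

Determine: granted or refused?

Refused

Atomic conditions:
  NOT has a sponsor letter: no → true
  stated purpose ∈ {family, study, tourism, transit}: study is in the set → true
  passport validity remaining = 59 months: 90 == 59 is false
  has a sponsor letter: no → false
  NOT prior overstay on record: yes → false
  criminal record: yes → true
  invitation letter provided: no → false
  intended stay ≤ 358 days: 619 ≤ 358 is false
  demonstrated funds > 161424 USD: 102294 > 161424 is false
Combine:
[1] true AND true AND false = false
[2] false AND false = false
[3.1] NOT true = false
[3] false AND false AND false = false
[4.1] NOT false = true
[4.2] NOT true = false
[4] true AND false = false
[root] false OR false OR false OR false = false
Overall: false → refused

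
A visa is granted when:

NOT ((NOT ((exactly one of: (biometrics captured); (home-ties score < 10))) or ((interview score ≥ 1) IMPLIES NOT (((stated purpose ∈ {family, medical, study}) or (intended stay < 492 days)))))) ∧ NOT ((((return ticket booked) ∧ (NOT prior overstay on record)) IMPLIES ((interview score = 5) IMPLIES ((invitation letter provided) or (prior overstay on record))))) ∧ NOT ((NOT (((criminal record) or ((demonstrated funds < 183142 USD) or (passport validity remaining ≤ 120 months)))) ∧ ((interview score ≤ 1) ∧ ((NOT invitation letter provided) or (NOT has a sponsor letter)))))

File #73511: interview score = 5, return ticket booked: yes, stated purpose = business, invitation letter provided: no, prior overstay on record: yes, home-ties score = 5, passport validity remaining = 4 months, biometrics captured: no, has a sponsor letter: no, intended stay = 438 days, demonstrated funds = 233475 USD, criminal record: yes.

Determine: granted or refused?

Refused

Atomic conditions:
  biometrics captured: no → false
  home-ties score < 10: 5 < 10 is true
  interview score ≥ 1: 5 ≥ 1 is true
  stated purpose ∈ {family, medical, study}: business is not in the set → false
  intended stay < 492 days: 438 < 492 is true
  return ticket booked: yes → true
  NOT prior overstay on record: yes → false
  interview score = 5: 5 == 5 is true
  invitation letter provided: no → false
  prior overstay on record: yes → true
  criminal record: yes → true
  demonstrated funds < 183142 USD: 233475 < 183142 is false
  passport validity remaining ≤ 120 months: 4 ≤ 120 is true
  interview score ≤ 1: 5 ≤ 1 is false
  NOT invitation letter provided: no → true
  NOT has a sponsor letter: no → true
Combine:
[1.1.1.1] exactly-one(false, true) = true
[1.1.1] NOT true = false
[1.1.2.2.1] false OR true = true
[1.1.2.2] NOT true = false
[1.1.2] true → false = false
[1.1] false OR false = false
[1] NOT false = true
[2.1.1] true AND false = false
[2.1.2.2] false OR true = true
[2.1.2] true → true = true
[2.1] false → true (antecedent false ⇒ implication holds) = true
[2] NOT true = false
[3.1.1.1.2] false OR true = true
[3.1.1.1] true OR true = true
[3.1.1] NOT true = false
[3.1.2.2] true OR true = true
[3.1.2] false AND true = false
[3.1] false AND false = false
[3] NOT false = true
[root] true AND false AND true = false
Overall: false → refused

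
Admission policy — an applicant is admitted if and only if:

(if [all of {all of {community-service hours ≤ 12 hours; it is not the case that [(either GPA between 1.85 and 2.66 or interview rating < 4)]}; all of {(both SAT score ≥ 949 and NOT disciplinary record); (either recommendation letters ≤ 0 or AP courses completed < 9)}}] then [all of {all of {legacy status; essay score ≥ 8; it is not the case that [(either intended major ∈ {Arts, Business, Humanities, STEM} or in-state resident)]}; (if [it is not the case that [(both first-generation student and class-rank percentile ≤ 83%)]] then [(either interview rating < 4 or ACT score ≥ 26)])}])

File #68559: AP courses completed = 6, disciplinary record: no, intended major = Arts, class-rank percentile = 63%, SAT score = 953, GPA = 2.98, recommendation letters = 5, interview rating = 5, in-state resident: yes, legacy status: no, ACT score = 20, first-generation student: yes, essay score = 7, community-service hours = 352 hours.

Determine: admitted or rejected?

Admitted

Atomic conditions:
  community-service hours ≤ 12 hours: 352 ≤ 12 is false
  GPA between 1.85 and 2.66: 2.98 in [1.85, 2.66] is false
  interview rating < 4: 5 < 4 is false
  SAT score ≥ 949: 953 ≥ 949 is true
  NOT disciplinary record: no → true
  recommendation letters ≤ 0: 5 ≤ 0 is false
  AP courses completed < 9: 6 < 9 is true
  legacy status: no → false
  essay score ≥ 8: 7 ≥ 8 is false
  intended major ∈ {Arts, Business, Humanities, STEM}: Arts is in the set → true
  in-state resident: yes → true
  first-generation student: yes → true
  class-rank percentile ≤ 83%: 63 ≤ 83 is true
  ACT score ≥ 26: 20 ≥ 26 is false
Combine:
[1.1.2.1] false OR false = false
[1.1.2] NOT false = true
[1.1] false AND true = false
[1.2.1] true AND true = true
[1.2.2] false OR true = true
[1.2] true AND true = true
[1] false AND true = false
[2.1.3.1] true OR true = true
[2.1.3] NOT true = false
[2.1] false AND false AND false = false
[2.2.1.1] true AND true = true
[2.2.1] NOT true = false
[2.2.2] false OR false = false
[2.2] false → false (antecedent false ⇒ implication holds) = true
[2] false AND true = false
[root] false → false (antecedent false ⇒ implication holds) = true
Overall: true → admitted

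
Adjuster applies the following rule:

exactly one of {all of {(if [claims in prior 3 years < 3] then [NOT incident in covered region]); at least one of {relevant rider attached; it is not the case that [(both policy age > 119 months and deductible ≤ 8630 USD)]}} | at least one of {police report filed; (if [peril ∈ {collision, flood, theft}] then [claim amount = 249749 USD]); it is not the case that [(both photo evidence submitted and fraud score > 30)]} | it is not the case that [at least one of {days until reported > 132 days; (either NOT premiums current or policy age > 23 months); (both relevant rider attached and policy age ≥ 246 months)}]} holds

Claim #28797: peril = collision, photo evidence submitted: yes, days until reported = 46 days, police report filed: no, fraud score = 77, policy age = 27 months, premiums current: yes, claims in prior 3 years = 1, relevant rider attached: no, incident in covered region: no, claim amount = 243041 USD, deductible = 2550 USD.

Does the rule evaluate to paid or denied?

Atomic conditions:
  claims in prior 3 years < 3: 1 < 3 is true
  NOT incident in covered region: no → true
  relevant rider attached: no → false
  policy age > 119 months: 27 > 119 is false
  deductible ≤ 8630 USD: 2550 ≤ 8630 is true
  police report filed: no → false
  peril ∈ {collision, flood, theft}: collision is in the set → true
  claim amount = 249749 USD: 243041 == 249749 is false
  photo evidence submitted: yes → true
  fraud score > 30: 77 > 30 is true
  days until reported > 132 days: 46 > 132 is false
  NOT premiums current: yes → false
  policy age > 23 months: 27 > 23 is true
  policy age ≥ 246 months: 27 ≥ 246 is false
Combine:
[1.1] true → true = true
[1.2.2.1] false AND true = false
[1.2.2] NOT false = true
[1.2] false OR true = true
[1] true AND true = true
[2.2] true → false = false
[2.3.1] true AND true = true
[2.3] NOT true = false
[2] false OR false OR false = false
[3.1.2] false OR true = true
[3.1.3] false AND false = false
[3.1] false OR true OR false = true
[3] NOT true = false
[root] exactly-one(true, false, false) = true
Overall: true → paid

Paid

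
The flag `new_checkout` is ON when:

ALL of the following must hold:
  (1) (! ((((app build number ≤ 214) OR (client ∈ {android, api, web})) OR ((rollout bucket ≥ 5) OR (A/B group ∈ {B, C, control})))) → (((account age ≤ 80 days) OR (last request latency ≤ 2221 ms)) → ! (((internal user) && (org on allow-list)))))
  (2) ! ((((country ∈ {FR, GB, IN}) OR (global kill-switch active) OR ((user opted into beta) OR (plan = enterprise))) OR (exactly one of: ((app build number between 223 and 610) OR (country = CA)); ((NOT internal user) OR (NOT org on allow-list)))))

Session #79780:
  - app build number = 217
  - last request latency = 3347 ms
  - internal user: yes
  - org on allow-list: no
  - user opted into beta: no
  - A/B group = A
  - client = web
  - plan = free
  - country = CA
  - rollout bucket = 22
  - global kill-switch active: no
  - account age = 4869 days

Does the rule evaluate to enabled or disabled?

Enabled

Atomic conditions:
  app build number ≤ 214: 217 ≤ 214 is false
  client ∈ {android, api, web}: web is in the set → true
  rollout bucket ≥ 5: 22 ≥ 5 is true
  A/B group ∈ {B, C, control}: A is not in the set → false
  account age ≤ 80 days: 4869 ≤ 80 is false
  last request latency ≤ 2221 ms: 3347 ≤ 2221 is false
  internal user: yes → true
  org on allow-list: no → false
  country ∈ {FR, GB, IN}: CA is not in the set → false
  global kill-switch active: no → false
  user opted into beta: no → false
  plan = enterprise: free == enterprise is false
  app build number between 223 and 610: 217 in [223, 610] is false
  country = CA: CA == CA is true
  NOT internal user: yes → false
  NOT org on allow-list: no → true
Combine:
[1.1.1.1] false OR true = true
[1.1.1.2] true OR false = true
[1.1.1] true OR true = true
[1.1] NOT true = false
[1.2.1] false OR false = false
[1.2.2.1] true AND false = false
[1.2.2] NOT false = true
[1.2] false → true (antecedent false ⇒ implication holds) = true
[1] false → true (antecedent false ⇒ implication holds) = true
[2.1.1.3] false OR false = false
[2.1.1] false OR false OR false = false
[2.1.2.1] false OR true = true
[2.1.2.2] false OR true = true
[2.1.2] exactly-one(true, true) = false
[2.1] false OR false = false
[2] NOT false = true
[root] true AND true = true
Overall: true → enabled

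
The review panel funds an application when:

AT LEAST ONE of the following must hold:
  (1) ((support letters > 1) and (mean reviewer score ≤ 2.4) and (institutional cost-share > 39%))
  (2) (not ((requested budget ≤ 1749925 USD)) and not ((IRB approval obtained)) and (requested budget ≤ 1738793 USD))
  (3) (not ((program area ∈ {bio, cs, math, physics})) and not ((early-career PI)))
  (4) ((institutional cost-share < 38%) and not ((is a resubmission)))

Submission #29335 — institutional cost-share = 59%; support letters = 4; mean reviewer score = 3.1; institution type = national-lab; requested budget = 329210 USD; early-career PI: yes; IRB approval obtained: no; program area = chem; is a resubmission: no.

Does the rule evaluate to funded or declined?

Atomic conditions:
  support letters > 1: 4 > 1 is true
  mean reviewer score ≤ 2.4: 3.1 ≤ 2.4 is false
  institutional cost-share > 39%: 59 > 39 is true
  requested budget ≤ 1749925 USD: 329210 ≤ 1749925 is true
  IRB approval obtained: no → false
  requested budget ≤ 1738793 USD: 329210 ≤ 1738793 is true
  program area ∈ {bio, cs, math, physics}: chem is not in the set → false
  early-career PI: yes → true
  institutional cost-share < 38%: 59 < 38 is false
  is a resubmission: no → false
Combine:
[1] true AND false AND true = false
[2.1] NOT true = false
[2.2] NOT false = true
[2] false AND true AND true = false
[3.1] NOT false = true
[3.2] NOT true = false
[3] true AND false = false
[4.2] NOT false = true
[4] false AND true = false
[root] false OR false OR false OR false = false
Overall: false → declined

Declined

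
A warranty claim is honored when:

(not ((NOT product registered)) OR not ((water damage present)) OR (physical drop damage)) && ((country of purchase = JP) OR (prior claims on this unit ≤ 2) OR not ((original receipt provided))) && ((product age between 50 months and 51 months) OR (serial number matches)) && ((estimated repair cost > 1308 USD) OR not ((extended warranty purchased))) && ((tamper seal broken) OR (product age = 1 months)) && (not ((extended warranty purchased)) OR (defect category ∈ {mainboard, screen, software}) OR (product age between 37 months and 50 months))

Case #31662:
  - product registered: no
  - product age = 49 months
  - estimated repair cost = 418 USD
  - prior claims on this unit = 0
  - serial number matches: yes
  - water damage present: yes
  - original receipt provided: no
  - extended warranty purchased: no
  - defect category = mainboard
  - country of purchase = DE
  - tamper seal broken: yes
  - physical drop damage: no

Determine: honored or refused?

Refused

Atomic conditions:
  NOT product registered: no → true
  water damage present: yes → true
  physical drop damage: no → false
  country of purchase = JP: DE == JP is false
  prior claims on this unit ≤ 2: 0 ≤ 2 is true
  original receipt provided: no → false
  product age between 50 months and 51 months: 49 in [50, 51] is false
  serial number matches: yes → true
  estimated repair cost > 1308 USD: 418 > 1308 is false
  extended warranty purchased: no → false
  tamper seal broken: yes → true
  product age = 1 months: 49 == 1 is false
  defect category ∈ {mainboard, screen, software}: mainboard is in the set → true
  product age between 37 months and 50 months: 49 in [37, 50] is true
Combine:
[1.1] NOT true = false
[1.2] NOT true = false
[1] false OR false OR false = false
[2.3] NOT false = true
[2] false OR true OR true = true
[3] false OR true = true
[4.2] NOT false = true
[4] false OR true = true
[5] true OR false = true
[6.1] NOT false = true
[6] true OR true OR true = true
[root] false AND true AND true AND true AND true AND true = false
Overall: false → refused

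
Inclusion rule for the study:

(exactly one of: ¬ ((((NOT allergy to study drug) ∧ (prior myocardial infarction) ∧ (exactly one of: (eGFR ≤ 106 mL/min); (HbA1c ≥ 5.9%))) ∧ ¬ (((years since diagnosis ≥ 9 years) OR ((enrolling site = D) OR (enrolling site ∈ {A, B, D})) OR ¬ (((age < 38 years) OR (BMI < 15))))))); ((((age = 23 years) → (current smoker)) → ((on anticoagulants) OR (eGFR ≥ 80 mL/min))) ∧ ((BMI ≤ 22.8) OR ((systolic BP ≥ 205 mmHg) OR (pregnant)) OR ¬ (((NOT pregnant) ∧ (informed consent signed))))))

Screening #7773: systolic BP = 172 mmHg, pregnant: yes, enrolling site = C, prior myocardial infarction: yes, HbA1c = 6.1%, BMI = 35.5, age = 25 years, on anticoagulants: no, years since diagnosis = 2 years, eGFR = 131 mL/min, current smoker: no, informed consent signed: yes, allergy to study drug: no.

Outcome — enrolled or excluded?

Atomic conditions:
  NOT allergy to study drug: no → true
  prior myocardial infarction: yes → true
  eGFR ≤ 106 mL/min: 131 ≤ 106 is false
  HbA1c ≥ 5.9%: 6.1 ≥ 5.9 is true
  years since diagnosis ≥ 9 years: 2 ≥ 9 is false
  enrolling site = D: C == D is false
  enrolling site ∈ {A, B, D}: C is not in the set → false
  age < 38 years: 25 < 38 is true
  BMI < 15: 35.5 < 15 is false
  age = 23 years: 25 == 23 is false
  current smoker: no → false
  on anticoagulants: no → false
  eGFR ≥ 80 mL/min: 131 ≥ 80 is true
  BMI ≤ 22.8: 35.5 ≤ 22.8 is false
  systolic BP ≥ 205 mmHg: 172 ≥ 205 is false
  pregnant: yes → true
  NOT pregnant: yes → false
  informed consent signed: yes → true
Combine:
[1.1.1.3] exactly-one(false, true) = true
[1.1.1] true AND true AND true = true
[1.1.2.1.2] false OR false = false
[1.1.2.1.3.1] true OR false = true
[1.1.2.1.3] NOT true = false
[1.1.2.1] false OR false OR false = false
[1.1.2] NOT false = true
[1.1] true AND true = true
[1] NOT true = false
[2.1.1] false → false (antecedent false ⇒ implication holds) = true
[2.1.2] false OR true = true
[2.1] true → true = true
[2.2.2] false OR true = true
[2.2.3.1] false AND true = false
[2.2.3] NOT false = true
[2.2] false OR true OR true = true
[2] true AND true = true
[root] exactly-one(false, true) = true
Overall: true → enrolled

Enrolled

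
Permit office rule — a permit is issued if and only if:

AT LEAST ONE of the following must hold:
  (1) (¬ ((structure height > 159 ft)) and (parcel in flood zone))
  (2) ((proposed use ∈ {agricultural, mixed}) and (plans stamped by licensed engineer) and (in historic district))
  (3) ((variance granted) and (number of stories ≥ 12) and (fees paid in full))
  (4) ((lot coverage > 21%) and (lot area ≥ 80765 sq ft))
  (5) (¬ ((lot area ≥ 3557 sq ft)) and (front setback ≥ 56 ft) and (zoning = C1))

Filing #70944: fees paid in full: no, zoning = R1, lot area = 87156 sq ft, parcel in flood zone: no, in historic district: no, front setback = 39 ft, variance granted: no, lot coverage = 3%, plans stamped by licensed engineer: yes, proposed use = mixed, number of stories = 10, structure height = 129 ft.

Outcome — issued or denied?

Atomic conditions:
  structure height > 159 ft: 129 > 159 is false
  parcel in flood zone: no → false
  proposed use ∈ {agricultural, mixed}: mixed is in the set → true
  plans stamped by licensed engineer: yes → true
  in historic district: no → false
  variance granted: no → false
  number of stories ≥ 12: 10 ≥ 12 is false
  fees paid in full: no → false
  lot coverage > 21%: 3 > 21 is false
  lot area ≥ 80765 sq ft: 87156 ≥ 80765 is true
  lot area ≥ 3557 sq ft: 87156 ≥ 3557 is true
  front setback ≥ 56 ft: 39 ≥ 56 is false
  zoning = C1: R1 == C1 is false
Combine:
[1.1] NOT false = true
[1] true AND false = false
[2] true AND true AND false = false
[3] false AND false AND false = false
[4] false AND true = false
[5.1] NOT true = false
[5] false AND false AND false = false
[root] false OR false OR false OR false OR false = false
Overall: false → denied

Denied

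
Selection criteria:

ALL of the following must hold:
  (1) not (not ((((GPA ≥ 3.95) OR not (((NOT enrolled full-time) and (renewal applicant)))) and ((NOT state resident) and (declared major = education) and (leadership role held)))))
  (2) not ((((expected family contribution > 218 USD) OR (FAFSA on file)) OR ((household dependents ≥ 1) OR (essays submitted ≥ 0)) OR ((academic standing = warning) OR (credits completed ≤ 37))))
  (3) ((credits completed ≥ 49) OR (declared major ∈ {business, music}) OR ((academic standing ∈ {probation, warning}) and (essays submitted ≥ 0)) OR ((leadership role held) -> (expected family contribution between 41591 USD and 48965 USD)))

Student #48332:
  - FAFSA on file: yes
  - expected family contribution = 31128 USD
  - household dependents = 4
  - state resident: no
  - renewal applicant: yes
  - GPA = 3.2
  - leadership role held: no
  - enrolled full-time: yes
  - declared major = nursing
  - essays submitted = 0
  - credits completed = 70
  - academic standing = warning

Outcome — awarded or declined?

Declined

Atomic conditions:
  GPA ≥ 3.95: 3.2 ≥ 3.95 is false
  NOT enrolled full-time: yes → false
  renewal applicant: yes → true
  NOT state resident: no → true
  declared major = education: nursing == education is false
  leadership role held: no → false
  expected family contribution > 218 USD: 31128 > 218 is true
  FAFSA on file: yes → true
  household dependents ≥ 1: 4 ≥ 1 is true
  essays submitted ≥ 0: 0 ≥ 0 is true
  academic standing = warning: warning == warning is true
  credits completed ≤ 37: 70 ≤ 37 is false
  credits completed ≥ 49: 70 ≥ 49 is true
  declared major ∈ {business, music}: nursing is not in the set → false
  academic standing ∈ {probation, warning}: warning is in the set → true
  expected family contribution between 41591 USD and 48965 USD: 31128 in [41591, 48965] is false
Combine:
[1.1.1.1.2.1] false AND true = false
[1.1.1.1.2] NOT false = true
[1.1.1.1] false OR true = true
[1.1.1.2] true AND false AND false = false
[1.1.1] true AND false = false
[1.1] NOT false = true
[1] NOT true = false
[2.1.1] true OR true = true
[2.1.2] true OR true = true
[2.1.3] true OR false = true
[2.1] true OR true OR true = true
[2] NOT true = false
[3.3] true AND true = true
[3.4] false → false (antecedent false ⇒ implication holds) = true
[3] true OR false OR true OR true = true
[root] false AND false AND true = false
Overall: false → declined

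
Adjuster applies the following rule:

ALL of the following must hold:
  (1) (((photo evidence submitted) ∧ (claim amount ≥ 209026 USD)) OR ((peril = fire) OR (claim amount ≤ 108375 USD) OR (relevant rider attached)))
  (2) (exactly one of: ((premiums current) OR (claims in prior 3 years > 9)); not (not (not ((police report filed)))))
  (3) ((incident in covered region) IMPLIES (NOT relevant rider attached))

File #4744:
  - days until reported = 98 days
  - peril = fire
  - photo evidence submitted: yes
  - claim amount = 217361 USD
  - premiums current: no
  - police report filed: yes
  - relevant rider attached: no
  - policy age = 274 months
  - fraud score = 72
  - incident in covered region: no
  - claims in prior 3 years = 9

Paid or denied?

Atomic conditions:
  photo evidence submitted: yes → true
  claim amount ≥ 209026 USD: 217361 ≥ 209026 is true
  peril = fire: fire == fire is true
  claim amount ≤ 108375 USD: 217361 ≤ 108375 is false
  relevant rider attached: no → false
  premiums current: no → false
  claims in prior 3 years > 9: 9 > 9 is false
  police report filed: yes → true
  incident in covered region: no → false
  NOT relevant rider attached: no → true
Combine:
[1.1] true AND true = true
[1.2] true OR false OR false = true
[1] true OR true = true
[2.1] false OR false = false
[2.2.1.1] NOT true = false
[2.2.1] NOT false = true
[2.2] NOT true = false
[2] exactly-one(false, false) = false
[3] false → true (antecedent false ⇒ implication holds) = true
[root] true AND false AND true = false
Overall: false → denied

Denied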